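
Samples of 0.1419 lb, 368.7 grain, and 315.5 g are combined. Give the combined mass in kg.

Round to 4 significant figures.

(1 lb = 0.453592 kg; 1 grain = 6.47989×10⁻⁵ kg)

0.1419 lb × 0.453592 → 0.0643647 kg
368.7 grain × 6.47989×10⁻⁵ → 0.0238914 kg
315.5 g × 0.001 → 0.3155 kg
Combined: 0.0643647 + 0.0238914 + 0.3155 = 0.403756 kg

0.4038 kg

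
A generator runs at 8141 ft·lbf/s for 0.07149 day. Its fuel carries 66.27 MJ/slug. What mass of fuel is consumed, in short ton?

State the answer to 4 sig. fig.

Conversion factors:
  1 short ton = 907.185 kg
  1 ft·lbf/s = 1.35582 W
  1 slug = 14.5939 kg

0.01655 short ton

8141 ft·lbf/s → 11037.7 W
0.07149 day → 6176.74 s
E = P × t = 11037.7 × 6176.74 = 6.8177×10⁷ J
66.27 MJ/slug → 4.54094×10⁶ J/kg
m = E / e_s = 6.8177×10⁷ / 4.54094×10⁶ = 15.0139 kg
In short ton: 15.0139 / 907.185 = 0.01655 short ton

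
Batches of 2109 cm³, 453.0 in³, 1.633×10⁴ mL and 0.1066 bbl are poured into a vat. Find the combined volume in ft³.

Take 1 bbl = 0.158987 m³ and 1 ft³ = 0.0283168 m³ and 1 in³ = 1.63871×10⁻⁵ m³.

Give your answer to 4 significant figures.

1.512 ft³

2109 cm³ × 10⁻⁶ → 0.002109 m³
453.0 in³ × 1.63871×10⁻⁵ → 0.00742336 m³
1.633×10⁴ mL × 10⁻⁶ → 0.01633 m³
0.1066 bbl × 0.158987 → 0.016948 m³
Sum: 0.002109 + 0.00742336 + 0.01633 + 0.016948 = 0.0428104 m³
In ft³: 0.0428104 / 0.0283168 = 1.51184 ft³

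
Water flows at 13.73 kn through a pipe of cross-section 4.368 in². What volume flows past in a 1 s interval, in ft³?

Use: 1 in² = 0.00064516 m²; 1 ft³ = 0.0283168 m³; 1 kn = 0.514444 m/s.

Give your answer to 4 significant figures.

13.73 kn × 0.514444 = 7.06332 m/s
4.368 in² × 0.00064516 = 0.00281806 m²
V = v × A × t = 7.06332 m/s × 0.00281806 m² × 1 s = 0.0199049 m³
0.0199049 m³ ÷ (0.0283168 m³/ft³) = 0.702936 ft³

0.7029 ft³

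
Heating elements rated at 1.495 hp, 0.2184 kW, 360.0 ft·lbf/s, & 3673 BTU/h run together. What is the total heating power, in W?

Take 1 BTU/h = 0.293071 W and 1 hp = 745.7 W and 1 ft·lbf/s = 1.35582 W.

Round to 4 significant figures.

1.495 hp × 745.7 → 1114.82 W
0.2184 kW × 1000 → 218.4 W
360.0 ft·lbf/s × 1.35582 → 488.095 W
3673 BTU/h × 0.293071 → 1076.45 W
Total: 1114.82 + 218.4 + 488.095 + 1076.45 = 2897.76 W

2898 W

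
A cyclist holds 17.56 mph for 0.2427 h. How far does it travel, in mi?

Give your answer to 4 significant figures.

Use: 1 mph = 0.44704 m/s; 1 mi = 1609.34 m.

17.56 mph × 0.44704 → 7.85002 m/s
0.2427 h × 3600 → 873.72 s
d = v × t = 7.85002 m/s × 873.72 s = 6858.72 m
6858.72 m ÷ (1609.34 m/mi) = 4.26182 mi

4.262 mi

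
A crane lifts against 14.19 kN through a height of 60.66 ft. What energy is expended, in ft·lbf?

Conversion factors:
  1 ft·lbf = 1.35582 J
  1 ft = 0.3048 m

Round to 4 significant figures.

1.935×10⁵ ft·lbf

14.19 kN × 1000 = 14190 N
60.66 ft × 0.3048 = 18.4892 m
W = F × d = 14190 N × 18.4892 m = 262362 J
262362 J ÷ (1.35582 J/ft·lbf) = 193508 ft·lbf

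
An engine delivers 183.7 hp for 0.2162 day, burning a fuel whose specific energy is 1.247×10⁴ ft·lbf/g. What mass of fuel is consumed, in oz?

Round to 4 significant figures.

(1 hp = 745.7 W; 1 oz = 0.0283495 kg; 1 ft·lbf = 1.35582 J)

5339 oz

183.7 hp → 136985 W
0.2162 day → 18679.7 s
E = P × t = 136985 × 18679.7 = 2.55884×10⁹ J
1.247×10⁴ ft·lbf/g → 1.69071×10⁷ J/kg
m = E / e_s = 2.55884×10⁹ / 1.69071×10⁷ = 151.347 kg
In oz: 151.347 / 0.0283495 = 5338.61 oz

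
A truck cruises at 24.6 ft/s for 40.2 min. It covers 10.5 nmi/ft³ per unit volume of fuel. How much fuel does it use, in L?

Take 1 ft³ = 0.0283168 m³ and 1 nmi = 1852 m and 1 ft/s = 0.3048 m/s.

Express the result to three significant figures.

24.6 ft/s → 7.49808 m/s
40.2 min → 2412 s
d = v × t = 7.49808 × 2412 = 18085.4 m
10.5 nmi/ft³ → 686730 m/m³
V = d / (distance per unit fuel) = 18085.4 / 686730 = 0.0263355 m³
In L: 0.0263355 / 0.001 = 26.3355 L

26.3 L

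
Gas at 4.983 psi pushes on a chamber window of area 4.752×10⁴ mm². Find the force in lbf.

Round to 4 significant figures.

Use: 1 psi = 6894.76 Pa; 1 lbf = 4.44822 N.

4.983 psi × 6894.76 → 34356.6 Pa
4.752×10⁴ mm² × 10⁻⁶ → 0.04752 m²
F = P × A = 34356.6 Pa × 0.04752 m² = 1632.63 N
1632.63 N ÷ (4.44822 N/lbf) = 367.03 lbf

367.0 lbf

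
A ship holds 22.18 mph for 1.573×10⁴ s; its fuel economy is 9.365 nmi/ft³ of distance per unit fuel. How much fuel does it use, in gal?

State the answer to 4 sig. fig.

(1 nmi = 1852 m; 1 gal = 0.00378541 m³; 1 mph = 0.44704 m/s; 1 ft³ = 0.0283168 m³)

67.27 gal

22.18 mph → 9.91535 m/s
d = v × t = 9.91535 × 15730 = 155968 m
9.365 nmi/ft³ → 612498 m/m³
V = d / (distance per unit fuel) = 155968 / 612498 = 0.254642 m³
In gal: 0.254642 / 0.00378541 = 67.2693 gal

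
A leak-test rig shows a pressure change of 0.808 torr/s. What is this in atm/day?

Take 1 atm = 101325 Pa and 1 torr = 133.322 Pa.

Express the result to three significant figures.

0.808 torr/s × 133.322 Pa/torr = 107.724 Pa/s
107.724 Pa/s ÷ 101325 Pa/atm × 86400 s/day = 91.8564 atm/day

91.9 atm/day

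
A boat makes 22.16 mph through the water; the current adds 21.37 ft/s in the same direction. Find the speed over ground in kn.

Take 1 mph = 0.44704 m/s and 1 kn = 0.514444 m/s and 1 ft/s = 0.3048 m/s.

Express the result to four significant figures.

22.16 mph × 0.44704 = 9.90641 m/s
21.37 ft/s × 0.3048 = 6.51358 m/s
Total: 9.90641 + 6.51358 = 16.42 m/s
In kn: 16.42 / 0.514444 = 31.918 kn

31.92 kn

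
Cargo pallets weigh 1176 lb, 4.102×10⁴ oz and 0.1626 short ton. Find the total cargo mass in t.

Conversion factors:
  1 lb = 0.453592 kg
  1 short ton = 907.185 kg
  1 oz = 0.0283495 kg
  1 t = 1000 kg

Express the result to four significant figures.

1176 lb × 0.453592 → 533.424 kg
4.102×10⁴ oz × 0.0283495 → 1162.9 kg
0.1626 short ton × 907.185 → 147.508 kg
Sum: 533.424 + 1162.9 + 147.508 = 1843.83 kg
In t: 1843.83 / 1000 = 1.84383 t

1.844 t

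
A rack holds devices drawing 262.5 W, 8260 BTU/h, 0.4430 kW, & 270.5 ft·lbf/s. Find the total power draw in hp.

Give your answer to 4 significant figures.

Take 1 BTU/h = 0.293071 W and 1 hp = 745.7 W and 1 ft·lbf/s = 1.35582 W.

262.5 W (already W)
8260 BTU/h × 0.293071 = 2420.77 W
0.4430 kW × 1000 = 443 W
270.5 ft·lbf/s × 1.35582 = 366.749 W
Total: 262.5 + 2420.77 + 443 + 366.749 = 3493.02 W
In hp: 3493.02 / 745.7 = 4.68422 hp

4.684 hp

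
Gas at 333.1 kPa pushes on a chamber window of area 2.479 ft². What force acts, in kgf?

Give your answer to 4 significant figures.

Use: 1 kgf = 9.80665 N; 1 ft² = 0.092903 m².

333.1 kPa × 1000 → 333100 Pa
2.479 ft² × 0.092903 → 0.230307 m²
F = P × A = 333100 Pa × 0.230307 m² = 76715.3 N
76715.3 N ÷ (9.80665 N/kgf) = 7822.78 kgf

7823 kgf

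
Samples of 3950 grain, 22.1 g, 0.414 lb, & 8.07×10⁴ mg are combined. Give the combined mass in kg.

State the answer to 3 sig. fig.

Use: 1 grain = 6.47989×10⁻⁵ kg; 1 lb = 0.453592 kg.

0.547 kg

3950 grain × 6.47989×10⁻⁵ = 0.255956 kg
22.1 g × 0.001 = 0.0221 kg
0.414 lb × 0.453592 = 0.187787 kg
8.07×10⁴ mg × 10⁻⁶ = 0.0807 kg
Combined: 0.255956 + 0.0221 + 0.187787 + 0.0807 = 0.546543 kg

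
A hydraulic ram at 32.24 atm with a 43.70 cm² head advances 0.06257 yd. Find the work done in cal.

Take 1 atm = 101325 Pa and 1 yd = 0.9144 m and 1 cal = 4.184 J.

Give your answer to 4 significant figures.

195.2 cal

32.24 atm → 3.26672×10⁶ Pa
43.70 cm² → 0.00437 m²
F = P × A = 3.26672×10⁶ × 0.00437 = 14275.6 N
0.06257 yd → 0.057214 m
W = F × d = 14275.6 × 0.057214 = 816.764 J
In cal: 816.764 / 4.184 = 195.211 cal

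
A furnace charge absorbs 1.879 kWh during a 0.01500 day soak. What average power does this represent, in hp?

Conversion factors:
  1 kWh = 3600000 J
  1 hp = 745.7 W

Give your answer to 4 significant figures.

6.999 hp

1.879 kWh × 3600000 = 6.7644×10⁶ J
0.01500 day × 86400 = 1296 s
P = E / t = 6.7644×10⁶ J / 1296 s = 5219.44 W
5219.44 W ÷ (745.7 W/hp) = 6.99938 hp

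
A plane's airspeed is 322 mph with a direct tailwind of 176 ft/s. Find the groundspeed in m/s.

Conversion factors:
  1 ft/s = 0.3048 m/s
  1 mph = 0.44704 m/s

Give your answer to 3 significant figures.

322 mph × 0.44704 = 143.947 m/s
176 ft/s × 0.3048 = 53.6448 m/s
Combined: 143.947 + 53.6448 = 197.592 m/s

198 m/s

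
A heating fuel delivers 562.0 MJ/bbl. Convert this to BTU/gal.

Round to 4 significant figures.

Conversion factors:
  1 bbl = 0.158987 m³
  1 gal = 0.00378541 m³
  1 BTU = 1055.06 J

562.0 MJ/bbl × 1000000 J/MJ ÷ 0.158987 m³/bbl = 3.53488×10⁹ J/m³
3.53488×10⁹ J/m³ ÷ 1055.06 J/BTU × 0.00378541 m³/gal = 12682.7 BTU/gal

1.268×10⁴ BTU/gal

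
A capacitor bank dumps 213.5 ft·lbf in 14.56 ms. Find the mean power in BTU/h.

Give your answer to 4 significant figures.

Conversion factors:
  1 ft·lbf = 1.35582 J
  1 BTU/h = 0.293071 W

6.784×10⁴ BTU/h

213.5 ft·lbf × 1.35582 → 289.468 J
14.56 ms × 0.001 → 0.01456 s
P = E / t = 289.468 J / 0.01456 s = 19881 W
19881 W ÷ (0.293071 W/BTU/h) = 67836.8 BTU/h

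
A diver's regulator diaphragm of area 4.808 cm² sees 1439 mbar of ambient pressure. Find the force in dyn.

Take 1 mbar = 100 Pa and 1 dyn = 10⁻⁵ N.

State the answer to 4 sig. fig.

6.919×10⁶ dyn

1439 mbar × 100 = 143900 Pa
4.808 cm² × 0.0001 = 4.808×10⁻⁴ m²
F = P × A = 143900 Pa × 4.808×10⁻⁴ m² = 69.1871 N
69.1871 N ÷ (10⁻⁵ N/dyn) = 6.91871×10⁶ dyn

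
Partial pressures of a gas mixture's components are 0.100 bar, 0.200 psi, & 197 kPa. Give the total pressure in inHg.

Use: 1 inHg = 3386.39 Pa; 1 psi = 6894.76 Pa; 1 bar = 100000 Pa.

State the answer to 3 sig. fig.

0.100 bar × 100000 = 10000 Pa
0.200 psi × 6894.76 = 1378.95 Pa
197 kPa × 1000 = 197000 Pa
Sum: 10000 + 1378.95 + 197000 = 208379 Pa
In inHg: 208379 / 3386.39 = 61.5343 inHg

61.5 inHg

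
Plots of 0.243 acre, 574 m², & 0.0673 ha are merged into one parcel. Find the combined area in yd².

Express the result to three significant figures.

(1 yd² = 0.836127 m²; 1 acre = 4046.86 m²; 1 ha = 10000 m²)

0.243 acre × 4046.86 = 983.387 m²
574 m² (already m²)
0.0673 ha × 10000 = 673 m²
Total: 983.387 + 574 + 673 = 2230.39 m²
In yd²: 2230.39 / 0.836127 = 2667.53 yd²

2670 yd²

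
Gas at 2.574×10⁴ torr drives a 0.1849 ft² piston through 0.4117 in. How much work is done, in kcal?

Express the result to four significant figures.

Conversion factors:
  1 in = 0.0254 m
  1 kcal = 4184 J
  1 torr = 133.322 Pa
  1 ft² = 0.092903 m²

2.574×10⁴ torr → 3.43171×10⁶ Pa
0.1849 ft² → 0.0171778 m²
F = P × A = 3.43171×10⁶ × 0.0171778 = 58949.2 N
0.4117 in → 0.0104572 m
W = F × d = 58949.2 × 0.0104572 = 616.444 J
In kcal: 616.444 / 4184 = 0.147334 kcal

0.1473 kcal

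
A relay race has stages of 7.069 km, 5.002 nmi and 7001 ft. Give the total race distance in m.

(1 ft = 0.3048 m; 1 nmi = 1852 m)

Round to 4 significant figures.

1.847×10⁴ m

7.069 km × 1000 → 7069 m
5.002 nmi × 1852 → 9263.7 m
7001 ft × 0.3048 → 2133.9 m
Combined: 7069 + 9263.7 + 2133.9 = 18466.6 m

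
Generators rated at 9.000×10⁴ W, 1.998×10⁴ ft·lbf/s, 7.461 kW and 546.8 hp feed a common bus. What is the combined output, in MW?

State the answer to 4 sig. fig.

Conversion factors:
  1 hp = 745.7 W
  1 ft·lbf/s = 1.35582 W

0.5323 MW

9.000×10⁴ W (already W)
1.998×10⁴ ft·lbf/s × 1.35582 → 27089.3 W
7.461 kW × 1000 → 7461 W
546.8 hp × 745.7 → 407749 W
Total: 90000 + 27089.3 + 7461 + 407749 = 532299 W
In MW: 532299 / 1000000 = 0.532299 MW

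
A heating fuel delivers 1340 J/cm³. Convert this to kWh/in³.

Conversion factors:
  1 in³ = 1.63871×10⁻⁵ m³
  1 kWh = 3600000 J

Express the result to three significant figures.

0.00610 kWh/in³

1340 J/cm³ ÷ 10⁻⁶ m³/cm³ = 1.34×10⁹ J/m³
1.34×10⁹ J/m³ ÷ 3600000 J/kWh × 1.63871×10⁻⁵ m³/in³ = 0.00609964 kWh/in³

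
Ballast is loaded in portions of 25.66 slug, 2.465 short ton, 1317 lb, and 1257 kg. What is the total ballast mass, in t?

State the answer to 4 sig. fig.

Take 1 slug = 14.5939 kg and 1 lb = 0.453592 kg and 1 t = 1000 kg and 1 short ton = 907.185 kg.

4.465 t

25.66 slug × 14.5939 → 374.479 kg
2.465 short ton × 907.185 → 2236.21 kg
1317 lb × 0.453592 → 597.381 kg
1257 kg (already kg)
Combined: 374.479 + 2236.21 + 597.381 + 1257 = 4465.07 kg
In t: 4465.07 / 1000 = 4.46507 t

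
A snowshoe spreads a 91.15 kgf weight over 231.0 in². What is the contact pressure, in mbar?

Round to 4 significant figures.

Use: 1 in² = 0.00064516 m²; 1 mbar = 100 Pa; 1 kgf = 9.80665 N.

91.15 kgf × 9.80665 → 893.876 N
231.0 in² × 0.00064516 → 0.149032 m²
P = F / A = 893.876 N / 0.149032 m² = 5997.88 Pa
5997.88 Pa ÷ (100 Pa/mbar) = 59.9788 mbar

59.98 mbar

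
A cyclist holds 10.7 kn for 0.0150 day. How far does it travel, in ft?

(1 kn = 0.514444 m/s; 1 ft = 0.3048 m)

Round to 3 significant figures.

10.7 kn × 0.514444 = 5.50455 m/s
0.0150 day × 86400 = 1296 s
d = v × t = 5.50455 m/s × 1296 s = 7133.9 m
7133.9 m ÷ (0.3048 m/ft) = 23405.2 ft

2.34×10⁴ ft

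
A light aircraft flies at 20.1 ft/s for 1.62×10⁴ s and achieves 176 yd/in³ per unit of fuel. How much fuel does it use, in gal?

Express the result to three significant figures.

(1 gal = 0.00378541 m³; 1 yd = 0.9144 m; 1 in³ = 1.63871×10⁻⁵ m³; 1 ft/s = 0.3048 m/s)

20.1 ft/s → 6.12648 m/s
d = v × t = 6.12648 × 16200 = 99249 m
176 yd/in³ → 9.8208×10⁶ m/m³
V = d / (distance per unit fuel) = 99249 / 9.8208×10⁶ = 0.010106 m³
In gal: 0.010106 / 0.00378541 = 2.66972 gal

2.67 gal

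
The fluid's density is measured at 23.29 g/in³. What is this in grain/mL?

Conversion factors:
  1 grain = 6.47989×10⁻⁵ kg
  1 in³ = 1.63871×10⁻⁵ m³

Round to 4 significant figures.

23.29 g/in³ × 0.001 kg/g ÷ 1.63871×10⁻⁵ m³/in³ = 1421.24 kg/m³
1421.24 kg/m³ ÷ 6.47989×10⁻⁵ kg/grain × 10⁻⁶ m³/mL = 21.9331 grain/mL

21.93 grain/mL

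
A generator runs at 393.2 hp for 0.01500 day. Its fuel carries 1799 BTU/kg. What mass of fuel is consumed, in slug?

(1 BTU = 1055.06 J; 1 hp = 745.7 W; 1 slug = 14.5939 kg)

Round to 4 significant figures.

393.2 hp → 293209 W
0.01500 day → 1296 s
E = P × t = 293209 × 1296 = 3.79999×10⁸ J
1799 BTU/kg → 1.89805×10⁶ J/kg
m = E / e_s = 3.79999×10⁸ / 1.89805×10⁶ = 200.205 kg
In slug: 200.205 / 14.5939 = 13.7184 slug

13.72 slug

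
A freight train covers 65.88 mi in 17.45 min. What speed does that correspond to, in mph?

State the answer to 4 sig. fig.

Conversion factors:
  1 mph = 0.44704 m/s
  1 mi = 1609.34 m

65.88 mi × 1609.34 = 106023 m
17.45 min × 60 = 1047 s
v = d / t = 106023 m / 1047 s = 101.264 m/s
101.264 m/s ÷ (0.44704 m/s/mph) = 226.521 mph

226.5 mph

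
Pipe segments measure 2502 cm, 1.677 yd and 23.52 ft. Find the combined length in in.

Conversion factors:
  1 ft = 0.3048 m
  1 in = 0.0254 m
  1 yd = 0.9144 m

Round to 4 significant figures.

2502 cm × 0.01 = 25.02 m
1.677 yd × 0.9144 = 1.53345 m
23.52 ft × 0.3048 = 7.1689 m
Combined: 25.02 + 1.53345 + 7.1689 = 33.7224 m
In in: 33.7224 / 0.0254 = 1327.65 in

1328 in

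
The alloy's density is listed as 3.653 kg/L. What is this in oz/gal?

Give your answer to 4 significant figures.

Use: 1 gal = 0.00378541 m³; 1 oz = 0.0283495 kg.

3.653 kg/L ÷ 0.001 m³/L = 3653 kg/m³
3653 kg/m³ ÷ 0.0283495 kg/oz × 0.00378541 m³/gal = 487.772 oz/gal

487.8 oz/gal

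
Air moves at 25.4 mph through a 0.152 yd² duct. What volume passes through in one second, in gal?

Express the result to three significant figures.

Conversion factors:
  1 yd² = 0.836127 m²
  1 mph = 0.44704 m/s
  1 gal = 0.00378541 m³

25.4 mph × 0.44704 → 11.3548 m/s
0.152 yd² × 0.836127 → 0.127091 m²
V = v × A × t = 11.3548 m/s × 0.127091 m² × 1 s = 1.44309 m³
1.44309 m³ ÷ (0.00378541 m³/gal) = 381.224 gal

381 gal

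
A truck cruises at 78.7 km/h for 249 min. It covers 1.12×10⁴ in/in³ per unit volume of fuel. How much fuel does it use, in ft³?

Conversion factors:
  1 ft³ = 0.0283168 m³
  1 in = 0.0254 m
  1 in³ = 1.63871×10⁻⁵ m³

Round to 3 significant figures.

78.7 km/h → 21.8611 m/s
249 min → 14940 s
d = v × t = 21.8611 × 14940 = 326605 m
1.12×10⁴ in/in³ → 1.736×10⁷ m/m³
V = d / (distance per unit fuel) = 326605 / 1.736×10⁷ = 0.0188137 m³
In ft³: 0.0188137 / 0.0283168 = 0.664401 ft³

0.664 ft³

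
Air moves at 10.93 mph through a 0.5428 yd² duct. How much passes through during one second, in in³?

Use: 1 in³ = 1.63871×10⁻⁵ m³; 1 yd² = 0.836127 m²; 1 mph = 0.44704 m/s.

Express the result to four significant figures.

10.93 mph × 0.44704 → 4.88615 m/s
0.5428 yd² × 0.836127 → 0.45385 m²
V = v × A × t = 4.88615 m/s × 0.45385 m² × 1 s = 2.21758 m³
2.21758 m³ ÷ (1.63871×10⁻⁵ m³/in³) = 135325 in³

1.353×10⁵ in³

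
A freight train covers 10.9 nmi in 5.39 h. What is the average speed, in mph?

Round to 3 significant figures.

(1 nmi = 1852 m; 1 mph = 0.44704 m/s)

10.9 nmi × 1852 = 20186.8 m
5.39 h × 3600 = 19404 s
v = d / t = 20186.8 m / 19404 s = 1.04034 m/s
1.04034 m/s ÷ (0.44704 m/s/mph) = 2.32717 mph

2.33 mph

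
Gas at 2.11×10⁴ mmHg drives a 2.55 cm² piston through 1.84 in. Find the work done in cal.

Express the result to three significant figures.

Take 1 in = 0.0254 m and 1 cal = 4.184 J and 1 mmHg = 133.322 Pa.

8.01 cal

2.11×10⁴ mmHg → 2.81309×10⁶ Pa
2.55 cm² → 2.55×10⁻⁴ m²
F = P × A = 2.81309×10⁶ × 2.55×10⁻⁴ = 717.338 N
1.84 in → 0.046736 m
W = F × d = 717.338 × 0.046736 = 33.5255 J
In cal: 33.5255 / 4.184 = 8.01279 cal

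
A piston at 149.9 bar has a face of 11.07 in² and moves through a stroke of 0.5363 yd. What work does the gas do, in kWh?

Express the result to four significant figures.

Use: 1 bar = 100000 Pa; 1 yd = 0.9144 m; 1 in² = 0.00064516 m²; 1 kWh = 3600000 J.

149.9 bar → 1.499×10⁷ Pa
11.07 in² → 0.00714192 m²
F = P × A = 1.499×10⁷ × 0.00714192 = 107057 N
0.5363 yd → 0.490393 m
W = F × d = 107057 × 0.490393 = 52500 J
In kWh: 52500 / 3600000 = 0.0145833 kWh

0.01458 kWh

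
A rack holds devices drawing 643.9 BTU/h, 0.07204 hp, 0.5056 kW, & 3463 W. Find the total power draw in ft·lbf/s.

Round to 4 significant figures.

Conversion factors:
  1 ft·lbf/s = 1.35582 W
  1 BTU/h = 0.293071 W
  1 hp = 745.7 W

643.9 BTU/h × 0.293071 = 188.708 W
0.07204 hp × 745.7 = 53.7202 W
0.5056 kW × 1000 = 505.6 W
3463 W (already W)
Combined: 188.708 + 53.7202 + 505.6 + 3463 = 4211.03 W
In ft·lbf/s: 4211.03 / 1.35582 = 3105.89 ft·lbf/s

3106 ft·lbf/s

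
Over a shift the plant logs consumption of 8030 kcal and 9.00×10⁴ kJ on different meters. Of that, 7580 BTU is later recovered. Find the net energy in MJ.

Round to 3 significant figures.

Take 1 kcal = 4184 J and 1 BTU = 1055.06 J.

116 MJ

8030 kcal × 4184 = 3.35975×10⁷ J
9.00×10⁴ kJ × 1000 = 9×10⁷ J
7580 BTU × 1055.06 = 7.99735×10⁶ J
Net: 3.35975×10⁷ + 9×10⁷ − 7.99735×10⁶ = 1.156×10⁸ J
In MJ: 1.156×10⁸ / 1000000 = 115.6 MJ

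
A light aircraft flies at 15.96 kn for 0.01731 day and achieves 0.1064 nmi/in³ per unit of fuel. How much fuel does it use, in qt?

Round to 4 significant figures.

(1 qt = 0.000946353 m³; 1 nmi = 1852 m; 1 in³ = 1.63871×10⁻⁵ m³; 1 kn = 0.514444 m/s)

15.96 kn → 8.21053 m/s
0.01731 day → 1495.58 s
d = v × t = 8.21053 × 1495.58 = 12279.5 m
0.1064 nmi/in³ → 1.20249×10⁷ m/m³
V = d / (distance per unit fuel) = 12279.5 / 1.20249×10⁷ = 0.00102117 m³
In qt: 0.00102117 / 0.000946353 = 1.07906 qt

1.079 qt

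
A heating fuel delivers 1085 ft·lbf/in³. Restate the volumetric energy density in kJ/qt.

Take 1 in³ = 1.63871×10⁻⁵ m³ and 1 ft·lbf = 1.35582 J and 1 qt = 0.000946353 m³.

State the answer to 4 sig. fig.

1085 ft·lbf/in³ × 1.35582 J/ft·lbf ÷ 1.63871×10⁻⁵ m³/in³ = 8.97697×10⁷ J/m³
8.97697×10⁷ J/m³ ÷ 1000 J/kJ × 0.000946353 m³/qt = 84.9538 kJ/qt

84.95 kJ/qt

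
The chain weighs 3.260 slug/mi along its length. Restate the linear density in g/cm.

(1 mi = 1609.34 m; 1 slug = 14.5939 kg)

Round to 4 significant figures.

3.260 slug/mi × 14.5939 kg/slug ÷ 1609.34 m/mi = 0.0295625 kg/m
0.0295625 kg/m ÷ 0.001 kg/g × 0.01 m/cm = 0.295625 g/cm

0.2956 g/cm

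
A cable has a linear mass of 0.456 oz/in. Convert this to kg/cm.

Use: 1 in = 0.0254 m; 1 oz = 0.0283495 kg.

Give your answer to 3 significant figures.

0.456 oz/in × 0.0283495 kg/oz ÷ 0.0254 m/in = 0.508952 kg/m
0.508952 kg/m × 0.01 m/cm = 0.00508952 kg/cm

0.00509 kg/cm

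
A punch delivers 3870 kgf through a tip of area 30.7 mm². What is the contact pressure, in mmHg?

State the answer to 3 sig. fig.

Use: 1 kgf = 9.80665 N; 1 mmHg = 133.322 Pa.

3870 kgf × 9.80665 → 37951.7 N
30.7 mm² × 10⁻⁶ → 3.07×10⁻⁵ m²
P = F / A = 37951.7 N / 3.07×10⁻⁵ m² = 1.23621×10⁹ Pa
1.23621×10⁹ Pa ÷ (133.322 Pa/mmHg) = 9.27236×10⁶ mmHg

9.27×10⁶ mmHg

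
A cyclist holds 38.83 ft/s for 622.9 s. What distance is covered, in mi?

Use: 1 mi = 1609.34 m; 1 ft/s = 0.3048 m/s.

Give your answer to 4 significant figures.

38.83 ft/s × 0.3048 → 11.8354 m/s
d = v × t = 11.8354 m/s × 622.9 s = 7372.27 m
7372.27 m ÷ (1609.34 m/mi) = 4.58093 mi

4.581 mi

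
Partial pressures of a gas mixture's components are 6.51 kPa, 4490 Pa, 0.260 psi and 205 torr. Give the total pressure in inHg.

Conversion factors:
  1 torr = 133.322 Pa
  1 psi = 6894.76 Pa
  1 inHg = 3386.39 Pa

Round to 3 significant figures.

6.51 kPa × 1000 → 6510 Pa
4490 Pa (already Pa)
0.260 psi × 6894.76 → 1792.64 Pa
205 torr × 133.322 → 27331 Pa
Combined: 6510 + 4490 + 1792.64 + 27331 = 40123.6 Pa
In inHg: 40123.6 / 3386.39 = 11.8485 inHg

11.8 inHg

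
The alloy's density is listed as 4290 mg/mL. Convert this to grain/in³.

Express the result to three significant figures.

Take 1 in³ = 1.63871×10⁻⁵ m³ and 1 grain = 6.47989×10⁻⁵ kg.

1080 grain/in³

4290 mg/mL × 10⁻⁶ kg/mg ÷ 10⁻⁶ m³/mL = 4290 kg/m³
4290 kg/m³ ÷ 6.47989×10⁻⁵ kg/grain × 1.63871×10⁻⁵ m³/in³ = 1084.91 grain/in³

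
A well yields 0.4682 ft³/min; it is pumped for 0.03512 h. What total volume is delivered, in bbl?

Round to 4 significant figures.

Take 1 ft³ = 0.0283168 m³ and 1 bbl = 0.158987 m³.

0.4682 ft³/min → 2.20965×10⁻⁴ m³/s
0.03512 h → 126.432 s
V = Q × t = 2.20965×10⁻⁴ × 126.432 = 0.027937 m³
In bbl: 0.027937 / 0.158987 = 0.175719 bbl

0.1757 bbl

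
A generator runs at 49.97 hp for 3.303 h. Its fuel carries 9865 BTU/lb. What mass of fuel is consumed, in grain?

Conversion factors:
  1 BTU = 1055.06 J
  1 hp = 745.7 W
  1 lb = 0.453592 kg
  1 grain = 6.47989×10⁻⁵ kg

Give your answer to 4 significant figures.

49.97 hp → 37262.6 W
3.303 h → 11890.8 s
E = P × t = 37262.6 × 11890.8 = 4.43082×10⁸ J
9865 BTU/lb → 2.29461×10⁷ J/kg
m = E / e_s = 4.43082×10⁸ / 2.29461×10⁷ = 19.3097 kg
In grain: 19.3097 / 6.47989×10⁻⁵ = 297994 grain

2.980×10⁵ grain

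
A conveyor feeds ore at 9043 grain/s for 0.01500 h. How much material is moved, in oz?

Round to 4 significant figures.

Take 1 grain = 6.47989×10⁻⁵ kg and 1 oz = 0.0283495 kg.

1116 oz

9043 grain/s → 0.585976 kg/s
0.01500 h → 54 s
m = ṁ × t = 0.585976 × 54 = 31.6427 kg
In oz: 31.6427 / 0.0283495 = 1116.16 oz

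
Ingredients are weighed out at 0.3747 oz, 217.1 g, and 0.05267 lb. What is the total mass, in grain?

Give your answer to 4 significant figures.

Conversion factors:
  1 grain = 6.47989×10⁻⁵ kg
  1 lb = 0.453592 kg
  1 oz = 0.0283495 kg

0.3747 oz × 0.0283495 → 0.0106226 kg
217.1 g × 0.001 → 0.2171 kg
0.05267 lb × 0.453592 → 0.0238907 kg
Total: 0.0106226 + 0.2171 + 0.0238907 = 0.251613 kg
In grain: 0.251613 / 6.47989×10⁻⁵ = 3882.98 grain

3883 grain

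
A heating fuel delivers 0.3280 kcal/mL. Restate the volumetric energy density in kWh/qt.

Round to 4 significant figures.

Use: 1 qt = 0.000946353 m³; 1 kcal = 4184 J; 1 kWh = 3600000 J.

0.3280 kcal/mL × 4184 J/kcal ÷ 10⁻⁶ m³/mL = 1.37235×10⁹ J/m³
1.37235×10⁹ J/m³ ÷ 3600000 J/kWh × 0.000946353 m³/qt = 0.360758 kWh/qt

0.3608 kWh/qt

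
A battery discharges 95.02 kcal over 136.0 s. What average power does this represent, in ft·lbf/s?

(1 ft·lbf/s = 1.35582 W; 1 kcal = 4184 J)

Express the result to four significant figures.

95.02 kcal × 4184 = 397564 J
P = E / t = 397564 J / 136 s = 2923.26 W
2923.26 W ÷ (1.35582 W/ft·lbf/s) = 2156.08 ft·lbf/s

2156 ft·lbf/s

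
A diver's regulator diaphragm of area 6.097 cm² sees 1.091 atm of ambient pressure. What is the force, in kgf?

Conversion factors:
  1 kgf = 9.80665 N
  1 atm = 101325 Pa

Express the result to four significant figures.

6.873 kgf

1.091 atm × 101325 → 110546 Pa
6.097 cm² × 0.0001 → 6.097×10⁻⁴ m²
F = P × A = 110546 Pa × 6.097×10⁻⁴ m² = 67.3999 N
67.3999 N ÷ (9.80665 N/kgf) = 6.87288 kgf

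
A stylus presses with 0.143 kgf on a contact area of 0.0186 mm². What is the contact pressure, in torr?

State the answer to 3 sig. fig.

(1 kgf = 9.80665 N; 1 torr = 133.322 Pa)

0.143 kgf × 9.80665 → 1.40235 N
0.0186 mm² × 10⁻⁶ → 1.86×10⁻⁸ m²
P = F / A = 1.40235 N / 1.86×10⁻⁸ m² = 7.53952×10⁷ Pa
7.53952×10⁷ Pa ÷ (133.322 Pa/torr) = 565512 torr

5.66×10⁵ torr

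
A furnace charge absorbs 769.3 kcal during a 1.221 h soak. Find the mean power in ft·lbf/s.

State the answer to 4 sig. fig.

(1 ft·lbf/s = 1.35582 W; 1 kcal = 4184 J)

540.1 ft·lbf/s

769.3 kcal × 4184 = 3.21875×10⁶ J
1.221 h × 3600 = 4395.6 s
P = E / t = 3.21875×10⁶ J / 4395.6 s = 732.266 W
732.266 W ÷ (1.35582 W/ft·lbf/s) = 540.091 ft·lbf/s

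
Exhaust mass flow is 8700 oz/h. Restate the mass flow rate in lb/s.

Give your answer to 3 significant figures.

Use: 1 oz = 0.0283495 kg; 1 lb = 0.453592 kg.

8700 oz/h × 0.0283495 kg/oz ÷ 3600 s/h = 0.0685113 kg/s
0.0685113 kg/s ÷ 0.453592 kg/lb = 0.151042 lb/s

0.151 lb/s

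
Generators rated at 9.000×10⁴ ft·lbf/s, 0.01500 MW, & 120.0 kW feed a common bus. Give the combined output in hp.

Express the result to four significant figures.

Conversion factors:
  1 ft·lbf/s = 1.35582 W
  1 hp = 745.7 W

9.000×10⁴ ft·lbf/s × 1.35582 = 122024 W
0.01500 MW × 1000000 = 15000 W
120.0 kW × 1000 = 120000 W
Total: 122024 + 15000 + 120000 = 257024 W
In hp: 257024 / 745.7 = 344.675 hp

344.7 hp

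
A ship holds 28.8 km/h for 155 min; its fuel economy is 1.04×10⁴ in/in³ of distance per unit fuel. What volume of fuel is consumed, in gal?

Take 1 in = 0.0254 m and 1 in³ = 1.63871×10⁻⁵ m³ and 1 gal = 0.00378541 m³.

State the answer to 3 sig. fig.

1.22 gal

28.8 km/h → 8 m/s
155 min → 9300 s
d = v × t = 8 × 9300 = 74400 m
1.04×10⁴ in/in³ → 1.612×10⁷ m/m³
V = d / (distance per unit fuel) = 74400 / 1.612×10⁷ = 0.00461538 m³
In gal: 0.00461538 / 0.00378541 = 1.21925 gal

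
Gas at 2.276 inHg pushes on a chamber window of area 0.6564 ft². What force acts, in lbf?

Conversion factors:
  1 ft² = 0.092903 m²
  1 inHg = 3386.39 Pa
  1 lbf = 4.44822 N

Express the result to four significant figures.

105.7 lbf

2.276 inHg × 3386.39 = 7707.42 Pa
0.6564 ft² × 0.092903 = 0.0609815 m²
F = P × A = 7707.42 Pa × 0.0609815 m² = 470.01 N
470.01 N ÷ (4.44822 N/lbf) = 105.662 lbf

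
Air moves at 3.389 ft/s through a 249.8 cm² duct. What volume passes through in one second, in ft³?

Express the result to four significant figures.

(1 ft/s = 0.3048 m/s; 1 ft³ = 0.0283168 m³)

3.389 ft/s × 0.3048 = 1.03297 m/s
249.8 cm² × 0.0001 = 0.02498 m²
V = v × A × t = 1.03297 m/s × 0.02498 m² × 1 s = 0.0258036 m³
0.0258036 m³ ÷ (0.0283168 m³/ft³) = 0.911247 ft³

0.9112 ft³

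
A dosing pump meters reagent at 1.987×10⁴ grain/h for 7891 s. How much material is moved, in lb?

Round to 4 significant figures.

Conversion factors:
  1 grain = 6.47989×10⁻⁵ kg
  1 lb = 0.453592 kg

1.987×10⁴ grain/h → 3.57654×10⁻⁴ kg/s
m = ṁ × t = 3.57654×10⁻⁴ × 7891 = 2.82225 kg
In lb: 2.82225 / 0.453592 = 6.222 lb

6.222 lb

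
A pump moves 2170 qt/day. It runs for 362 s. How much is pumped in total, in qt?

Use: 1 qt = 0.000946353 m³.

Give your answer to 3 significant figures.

2170 qt/day → 2.37684×10⁻⁵ m³/s
V = Q × t = 2.37684×10⁻⁵ × 362 = 0.00860416 m³
In qt: 0.00860416 / 0.000946353 = 9.09191 qt

9.09 qt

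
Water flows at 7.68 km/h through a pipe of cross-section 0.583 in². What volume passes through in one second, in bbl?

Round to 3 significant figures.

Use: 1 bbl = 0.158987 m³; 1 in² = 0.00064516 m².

0.00505 bbl

7.68 km/h × (1/3.6) → 2.13333 m/s
0.583 in² × 0.00064516 → 3.76128×10⁻⁴ m²
V = v × A × t = 2.13333 m/s × 3.76128×10⁻⁴ m² × 1 s = 8.02405×10⁻⁴ m³
8.02405×10⁻⁴ m³ ÷ (0.158987 m³/bbl) = 0.00504698 bbl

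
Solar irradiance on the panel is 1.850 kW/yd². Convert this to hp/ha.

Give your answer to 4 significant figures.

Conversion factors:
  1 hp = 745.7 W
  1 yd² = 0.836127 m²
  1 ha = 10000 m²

1.850 kW/yd² × 1000 W/kW ÷ 0.836127 m²/yd² = 2212.58 W/m²
2212.58 W/m² ÷ 745.7 W/hp × 10000 m²/ha = 29671.2 hp/ha

2.967×10⁴ hp/ha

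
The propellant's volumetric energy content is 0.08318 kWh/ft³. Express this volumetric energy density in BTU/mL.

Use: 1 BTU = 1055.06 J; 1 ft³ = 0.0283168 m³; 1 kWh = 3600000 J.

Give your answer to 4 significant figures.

0.08318 kWh/ft³ × 3600000 J/kWh ÷ 0.0283168 m³/ft³ = 1.05749×10⁷ J/m³
1.05749×10⁷ J/m³ ÷ 1055.06 J/BTU × 10⁻⁶ m³/mL = 0.010023 BTU/mL

0.01002 BTU/mL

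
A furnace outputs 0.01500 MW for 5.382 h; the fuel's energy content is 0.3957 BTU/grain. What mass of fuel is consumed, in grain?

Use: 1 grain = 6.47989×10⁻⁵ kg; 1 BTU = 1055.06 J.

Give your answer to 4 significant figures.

6.961×10⁵ grain

0.01500 MW → 15000 W
5.382 h → 19375.2 s
E = P × t = 15000 × 19375.2 = 2.90628×10⁸ J
0.3957 BTU/grain → 6.44281×10⁶ J/kg
m = E / e_s = 2.90628×10⁸ / 6.44281×10⁶ = 45.1089 kg
In grain: 45.1089 / 6.47989×10⁻⁵ = 696137 grain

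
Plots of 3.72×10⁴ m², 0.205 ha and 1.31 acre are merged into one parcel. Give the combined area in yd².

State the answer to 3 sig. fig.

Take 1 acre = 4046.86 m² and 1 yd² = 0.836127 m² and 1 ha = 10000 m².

3.72×10⁴ m² (already m²)
0.205 ha × 10000 = 2050 m²
1.31 acre × 4046.86 = 5301.39 m²
Combined: 37200 + 2050 + 5301.39 = 44551.4 m²
In yd²: 44551.4 / 0.836127 = 53283.1 yd²

5.33×10⁴ yd²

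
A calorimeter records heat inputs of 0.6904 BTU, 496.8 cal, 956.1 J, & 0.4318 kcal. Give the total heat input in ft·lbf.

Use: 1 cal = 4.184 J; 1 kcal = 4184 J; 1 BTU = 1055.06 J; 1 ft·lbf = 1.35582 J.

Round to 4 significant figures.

0.6904 BTU × 1055.06 = 728.413 J
496.8 cal × 4.184 = 2078.61 J
956.1 J (already J)
0.4318 kcal × 4184 = 1806.65 J
Combined: 728.413 + 2078.61 + 956.1 + 1806.65 = 5569.77 J
In ft·lbf: 5569.77 / 1.35582 = 4108.05 ft·lbf

4108 ft·lbf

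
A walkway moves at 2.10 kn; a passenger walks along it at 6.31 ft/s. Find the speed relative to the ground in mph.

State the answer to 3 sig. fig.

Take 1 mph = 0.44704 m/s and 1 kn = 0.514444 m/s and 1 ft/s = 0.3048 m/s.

2.10 kn × 0.514444 = 1.08033 m/s
6.31 ft/s × 0.3048 = 1.92329 m/s
Combined: 1.08033 + 1.92329 = 3.00362 m/s
In mph: 3.00362 / 0.44704 = 6.71891 mph

6.72 mph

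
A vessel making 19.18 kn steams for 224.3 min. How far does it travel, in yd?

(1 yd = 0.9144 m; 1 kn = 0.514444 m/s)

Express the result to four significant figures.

1.452×10⁵ yd

19.18 kn × 0.514444 = 9.86704 m/s
224.3 min × 60 = 13458 s
d = v × t = 9.86704 m/s × 13458 s = 132791 m
132791 m ÷ (0.9144 m/yd) = 145222 yd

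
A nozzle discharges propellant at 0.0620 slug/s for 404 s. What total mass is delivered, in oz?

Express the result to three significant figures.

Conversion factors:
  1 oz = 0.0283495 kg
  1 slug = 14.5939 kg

0.0620 slug/s → 0.904822 kg/s
m = ṁ × t = 0.904822 × 404 = 365.548 kg
In oz: 365.548 / 0.0283495 = 12894.3 oz

1.29×10⁴ oz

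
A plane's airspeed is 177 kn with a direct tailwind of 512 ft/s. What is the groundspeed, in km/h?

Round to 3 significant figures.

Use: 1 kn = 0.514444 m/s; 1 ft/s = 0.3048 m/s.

177 kn × 0.514444 = 91.0566 m/s
512 ft/s × 0.3048 = 156.058 m/s
Total: 91.0566 + 156.058 = 247.115 m/s
In km/h: 247.115 / (1/3.6) = 889.614 km/h

890 km/h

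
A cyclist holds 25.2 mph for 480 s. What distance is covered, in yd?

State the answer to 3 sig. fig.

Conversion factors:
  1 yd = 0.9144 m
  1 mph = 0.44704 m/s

25.2 mph × 0.44704 → 11.2654 m/s
d = v × t = 11.2654 m/s × 480 s = 5407.39 m
5407.39 m ÷ (0.9144 m/yd) = 5913.59 yd

5910 yd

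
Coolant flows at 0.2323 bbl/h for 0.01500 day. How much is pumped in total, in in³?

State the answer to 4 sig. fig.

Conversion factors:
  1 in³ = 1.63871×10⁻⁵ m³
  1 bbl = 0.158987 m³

811.4 in³

0.2323 bbl/h → 1.02591×10⁻⁵ m³/s
0.01500 day → 1296 s
V = Q × t = 1.02591×10⁻⁵ × 1296 = 0.0132958 m³
In in³: 0.0132958 / 1.63871×10⁻⁵ = 811.358 in³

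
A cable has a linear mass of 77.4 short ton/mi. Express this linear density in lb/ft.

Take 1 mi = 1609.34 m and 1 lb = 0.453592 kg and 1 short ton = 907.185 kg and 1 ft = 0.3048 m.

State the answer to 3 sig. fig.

77.4 short ton/mi × 907.185 kg/short ton ÷ 1609.34 m/mi = 43.6304 kg/m
43.6304 kg/m ÷ 0.453592 kg/lb × 0.3048 m/ft = 29.3183 lb/ft

29.3 lb/ft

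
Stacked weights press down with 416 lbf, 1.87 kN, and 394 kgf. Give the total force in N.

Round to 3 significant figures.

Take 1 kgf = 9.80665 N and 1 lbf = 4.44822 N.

7580 N

416 lbf × 4.44822 = 1850.46 N
1.87 kN × 1000 = 1870 N
394 kgf × 9.80665 = 3863.82 N
Combined: 1850.46 + 1870 + 3863.82 = 7584.28 N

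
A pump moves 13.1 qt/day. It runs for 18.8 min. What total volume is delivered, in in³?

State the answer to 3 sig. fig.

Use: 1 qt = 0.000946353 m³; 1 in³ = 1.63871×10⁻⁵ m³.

9.88 in³

13.1 qt/day → 1.43486×10⁻⁷ m³/s
18.8 min → 1128 s
V = Q × t = 1.43486×10⁻⁷ × 1128 = 1.61852×10⁻⁴ m³
In in³: 1.61852×10⁻⁴ / 1.63871×10⁻⁵ = 9.87679 in³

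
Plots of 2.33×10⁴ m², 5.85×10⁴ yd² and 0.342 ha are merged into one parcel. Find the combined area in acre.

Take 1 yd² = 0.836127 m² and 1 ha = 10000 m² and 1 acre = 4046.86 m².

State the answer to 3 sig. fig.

2.33×10⁴ m² (already m²)
5.85×10⁴ yd² × 0.836127 = 48913.4 m²
0.342 ha × 10000 = 3420 m²
Total: 23300 + 48913.4 + 3420 = 75633.4 m²
In acre: 75633.4 / 4046.86 = 18.6894 acre

18.7 acre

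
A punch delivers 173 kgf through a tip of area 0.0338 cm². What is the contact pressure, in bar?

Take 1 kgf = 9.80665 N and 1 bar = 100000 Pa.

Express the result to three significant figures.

5020 bar

173 kgf × 9.80665 = 1696.55 N
0.0338 cm² × 0.0001 = 3.38×10⁻⁶ m²
P = F / A = 1696.55 N / 3.38×10⁻⁶ m² = 5.01938×10⁸ Pa
5.01938×10⁸ Pa ÷ (100000 Pa/bar) = 5019.38 bar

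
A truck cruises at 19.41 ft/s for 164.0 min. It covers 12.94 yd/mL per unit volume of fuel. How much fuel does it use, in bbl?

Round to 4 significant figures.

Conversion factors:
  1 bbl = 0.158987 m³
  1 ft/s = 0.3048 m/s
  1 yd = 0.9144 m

0.03095 bbl

19.41 ft/s → 5.91617 m/s
164.0 min → 9840 s
d = v × t = 5.91617 × 9840 = 58215.1 m
12.94 yd/mL → 1.18323×10⁷ m/m³
V = d / (distance per unit fuel) = 58215.1 / 1.18323×10⁷ = 0.00492002 m³
In bbl: 0.00492002 / 0.158987 = 0.0309461 bbl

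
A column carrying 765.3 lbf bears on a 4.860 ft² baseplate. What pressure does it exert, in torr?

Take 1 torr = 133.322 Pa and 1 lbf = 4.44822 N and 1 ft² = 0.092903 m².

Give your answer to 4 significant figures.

56.55 torr

765.3 lbf × 4.44822 = 3404.22 N
4.860 ft² × 0.092903 = 0.451509 m²
P = F / A = 3404.22 N / 0.451509 m² = 7539.65 Pa
7539.65 Pa ÷ (133.322 Pa/torr) = 56.5522 torr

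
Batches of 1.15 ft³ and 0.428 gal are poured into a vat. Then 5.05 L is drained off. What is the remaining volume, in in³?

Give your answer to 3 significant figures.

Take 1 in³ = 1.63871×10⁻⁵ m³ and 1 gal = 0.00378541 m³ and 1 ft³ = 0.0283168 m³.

1780 in³

1.15 ft³ × 0.0283168 = 0.0325643 m³
0.428 gal × 0.00378541 = 0.00162016 m³
5.05 L × 0.001 = 0.00505 m³
Sum: 0.0325643 + 0.00162016 − 0.00505 = 0.0291345 m³
In in³: 0.0291345 / 1.63871×10⁻⁵ = 1777.89 in³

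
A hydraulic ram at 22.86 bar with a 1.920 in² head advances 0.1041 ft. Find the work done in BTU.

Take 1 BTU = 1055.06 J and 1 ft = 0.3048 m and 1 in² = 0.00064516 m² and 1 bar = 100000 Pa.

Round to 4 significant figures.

22.86 bar → 2.286×10⁶ Pa
1.920 in² → 0.00123871 m²
F = P × A = 2.286×10⁶ × 0.00123871 = 2831.69 N
0.1041 ft → 0.0317297 m
W = F × d = 2831.69 × 0.0317297 = 89.8487 J
In BTU: 89.8487 / 1055.06 = 0.0851598 BTU

0.08516 BTU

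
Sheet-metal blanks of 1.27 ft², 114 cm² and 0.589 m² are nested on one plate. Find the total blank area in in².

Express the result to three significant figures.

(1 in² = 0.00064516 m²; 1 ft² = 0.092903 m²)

1110 in²

1.27 ft² × 0.092903 → 0.117987 m²
114 cm² × 0.0001 → 0.0114 m²
0.589 m² (already m²)
Sum: 0.117987 + 0.0114 + 0.589 = 0.718387 m²
In in²: 0.718387 / 0.00064516 = 1113.5 in²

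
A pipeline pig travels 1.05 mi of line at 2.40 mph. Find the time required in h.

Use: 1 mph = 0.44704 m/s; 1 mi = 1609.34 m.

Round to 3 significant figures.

1.05 mi × 1609.34 → 1689.81 m
2.40 mph × 0.44704 → 1.0729 m/s
t = d / v = 1689.81 m / 1.0729 m/s = 1574.99 s
1574.99 s ÷ (3600 s/h) = 0.437497 h

0.437 h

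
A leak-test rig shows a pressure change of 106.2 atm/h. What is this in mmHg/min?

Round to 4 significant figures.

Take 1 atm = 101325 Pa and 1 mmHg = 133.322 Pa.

106.2 atm/h × 101325 Pa/atm ÷ 3600 s/h = 2989.09 Pa/s
2989.09 Pa/s ÷ 133.322 Pa/mmHg × 60 s/min = 1345.2 mmHg/min

1345 mmHg/min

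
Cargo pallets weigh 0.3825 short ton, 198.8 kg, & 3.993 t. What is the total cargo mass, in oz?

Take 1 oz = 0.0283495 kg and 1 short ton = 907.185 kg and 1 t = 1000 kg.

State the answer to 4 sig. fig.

1.601×10⁵ oz

0.3825 short ton × 907.185 = 346.998 kg
198.8 kg (already kg)
3.993 t × 1000 = 3993 kg
Sum: 346.998 + 198.8 + 3993 = 4538.8 kg
In oz: 4538.8 / 0.0283495 = 160102 oz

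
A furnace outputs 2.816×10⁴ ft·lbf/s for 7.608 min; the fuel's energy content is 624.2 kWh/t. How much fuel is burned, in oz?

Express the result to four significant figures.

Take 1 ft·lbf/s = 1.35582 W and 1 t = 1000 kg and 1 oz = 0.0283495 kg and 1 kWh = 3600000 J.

2.816×10⁴ ft·lbf/s → 38179.9 W
7.608 min → 456.48 s
E = P × t = 38179.9 × 456.48 = 1.74284×10⁷ J
624.2 kWh/t → 2.24712×10⁶ J/kg
m = E / e_s = 1.74284×10⁷ / 2.24712×10⁶ = 7.75588 kg
In oz: 7.75588 / 0.0283495 = 273.581 oz

273.6 oz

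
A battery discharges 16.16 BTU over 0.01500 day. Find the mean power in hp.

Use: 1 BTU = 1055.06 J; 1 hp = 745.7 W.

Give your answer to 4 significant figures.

0.01764 hp

16.16 BTU × 1055.06 → 17049.8 J
0.01500 day × 86400 → 1296 s
P = E / t = 17049.8 J / 1296 s = 13.1557 W
13.1557 W ÷ (745.7 W/hp) = 0.0176421 hp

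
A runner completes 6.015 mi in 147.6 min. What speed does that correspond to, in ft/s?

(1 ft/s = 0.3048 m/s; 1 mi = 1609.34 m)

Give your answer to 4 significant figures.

3.586 ft/s

6.015 mi × 1609.34 = 9680.18 m
147.6 min × 60 = 8856 s
v = d / t = 9680.18 m / 8856 s = 1.09306 m/s
1.09306 m/s ÷ (0.3048 m/s/ft/s) = 3.58615 ft/s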